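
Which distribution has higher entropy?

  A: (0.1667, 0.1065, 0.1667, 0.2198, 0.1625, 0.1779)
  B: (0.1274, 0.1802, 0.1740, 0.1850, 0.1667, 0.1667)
B

Both distributions are close to uniform, making this a harder comparison.

H(A) = 2.5553 bits
H(B) = 2.5753 bits

The distribution closer to uniform has higher entropy.
Answer: B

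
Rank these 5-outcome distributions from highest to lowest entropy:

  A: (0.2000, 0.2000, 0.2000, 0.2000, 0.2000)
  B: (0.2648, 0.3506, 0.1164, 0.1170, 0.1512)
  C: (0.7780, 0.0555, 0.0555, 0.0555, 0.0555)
A > B > C

Key insight: Entropy is maximized by uniform distributions and minimized by concentrated distributions.

- Uniform distributions have maximum entropy log₂(5) = 2.3219 bits
- The more "peaked" or concentrated a distribution, the lower its entropy

Entropies:
  H(A) = 2.3219 bits
  H(B) = 2.1732 bits
  H(C) = 1.2078 bits

Ranking: A > B > C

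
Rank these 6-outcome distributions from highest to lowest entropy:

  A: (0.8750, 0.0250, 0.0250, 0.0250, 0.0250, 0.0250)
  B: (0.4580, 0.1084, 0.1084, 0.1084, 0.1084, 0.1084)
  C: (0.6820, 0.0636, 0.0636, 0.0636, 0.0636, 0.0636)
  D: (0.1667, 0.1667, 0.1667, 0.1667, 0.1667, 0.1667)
D > B > C > A

Key insight: Entropy is maximized by uniform distributions and minimized by concentrated distributions.

Entropies:
  H(A) = 0.8338 bits
  H(B) = 2.2534 bits
  H(C) = 1.6406 bits
  H(D) = 2.5850 bits

Ranking: D > B > C > A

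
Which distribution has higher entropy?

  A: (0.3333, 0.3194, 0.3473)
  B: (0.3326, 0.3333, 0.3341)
B

Both distributions are close to uniform, making this a harder comparison.

H(A) = 1.5841 bits
H(B) = 1.5850 bits

The distribution closer to uniform has higher entropy.
Answer: B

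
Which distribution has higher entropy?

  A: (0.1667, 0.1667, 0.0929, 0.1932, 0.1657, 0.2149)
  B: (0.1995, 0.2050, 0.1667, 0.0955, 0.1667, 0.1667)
B

Both distributions are close to uniform, making this a harder comparison.

H(A) = 2.5447 bits
H(B) = 2.5487 bits

The distribution closer to uniform has higher entropy.
Answer: B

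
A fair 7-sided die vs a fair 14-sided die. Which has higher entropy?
14-sided die

Both are uniform distributions; for uniform over n outcomes, H = log₂(n). H(7-sided) = log₂(7) = 2.807 bits and H(14-sided) = log₂(14) = 3.807 bits. More outcomes in a uniform distribution means higher entropy.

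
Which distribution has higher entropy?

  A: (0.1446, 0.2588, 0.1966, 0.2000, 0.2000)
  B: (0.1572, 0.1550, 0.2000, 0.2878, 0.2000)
A

Both distributions are close to uniform, making this a harder comparison.

H(A) = 2.2982 bits
H(B) = 2.2824 bits

The distribution closer to uniform has higher entropy.
Answer: A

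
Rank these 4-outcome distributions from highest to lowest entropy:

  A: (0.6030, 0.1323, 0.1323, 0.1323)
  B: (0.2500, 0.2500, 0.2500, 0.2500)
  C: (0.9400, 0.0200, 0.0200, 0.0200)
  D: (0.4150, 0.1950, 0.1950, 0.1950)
B > D > A > C

Key insight: Entropy is maximized by uniform distributions and minimized by concentrated distributions.

Entropies:
  H(A) = 1.5984 bits
  H(B) = 2.0000 bits
  H(C) = 0.4225 bits
  H(D) = 1.9063 bits

Ranking: B > D > A > C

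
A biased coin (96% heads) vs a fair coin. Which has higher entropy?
Fair coin

The fair coin is uniform (p=0.5), maximizing binary entropy at 1 bit. The biased coin has H(0.96) ≈ 0.242 bits — its outcome is more predictable, so its entropy is lower.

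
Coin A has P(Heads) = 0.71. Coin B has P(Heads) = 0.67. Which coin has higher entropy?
B

For binary distributions, entropy is maximized at p=0.5 and decreases as p moves toward 0 or 1.

H(A) = H(0.71) = 0.8687 bits
H(B) = H(0.67) = 0.9149 bits

Distribution B (p=0.67) is closer to uniform (p=0.5), so it has higher entropy.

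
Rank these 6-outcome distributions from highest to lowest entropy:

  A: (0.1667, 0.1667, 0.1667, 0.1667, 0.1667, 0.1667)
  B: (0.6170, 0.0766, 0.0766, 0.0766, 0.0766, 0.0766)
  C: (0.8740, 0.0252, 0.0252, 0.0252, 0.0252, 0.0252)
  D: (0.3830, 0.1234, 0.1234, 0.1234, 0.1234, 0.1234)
A > D > B > C

Key insight: Entropy is maximized by uniform distributions and minimized by concentrated distributions.

Entropies:
  H(A) = 2.5850 bits
  H(B) = 1.8494 bits
  H(C) = 0.8389 bits
  H(D) = 2.3928 bits

Ranking: A > D > B > C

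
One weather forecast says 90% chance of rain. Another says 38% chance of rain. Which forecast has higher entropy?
38% forecast

Treat each forecast as a Bernoulli distribution. Binary entropy is maximized at p=0.5 and falls off symmetrically toward 0 or 1. The 38% forecast is closer to 50%, so it is more uncertain. H(90%) ≈ 0.469 bits, H(38%) ≈ 0.958 bits.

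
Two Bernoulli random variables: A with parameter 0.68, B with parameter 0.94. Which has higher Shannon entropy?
A

For binary distributions, entropy is maximized at p=0.5 and decreases as p moves toward 0 or 1.

H(A) = H(0.68) = 0.9044 bits
H(B) = H(0.94) = 0.3274 bits

Distribution A (p=0.68) is closer to uniform (p=0.5), so it has higher entropy.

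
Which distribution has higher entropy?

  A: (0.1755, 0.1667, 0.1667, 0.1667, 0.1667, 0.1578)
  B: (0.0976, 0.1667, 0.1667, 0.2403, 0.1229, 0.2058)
A

Both distributions are close to uniform, making this a harder comparison.

H(A) = 2.5843 bits
H(B) = 2.5248 bits

The distribution closer to uniform has higher entropy.
Answer: A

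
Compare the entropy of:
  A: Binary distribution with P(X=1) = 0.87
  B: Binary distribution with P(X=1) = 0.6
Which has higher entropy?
B

For binary distributions, entropy is maximized at p=0.5 and decreases as p moves toward 0 or 1.

H(A) = H(0.87) = 0.5574 bits
H(B) = H(0.6) = 0.9710 bits

Distribution B (p=0.6) is closer to uniform (p=0.5), so it has higher entropy.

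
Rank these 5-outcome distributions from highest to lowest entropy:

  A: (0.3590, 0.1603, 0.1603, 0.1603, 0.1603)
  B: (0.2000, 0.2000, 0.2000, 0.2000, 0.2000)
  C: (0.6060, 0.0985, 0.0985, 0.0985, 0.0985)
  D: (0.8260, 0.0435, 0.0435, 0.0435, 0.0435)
B > A > C > D

Key insight: Entropy is maximized by uniform distributions and minimized by concentrated distributions.

Entropies:
  H(A) = 2.2238 bits
  H(B) = 2.3219 bits
  H(C) = 1.7553 bits
  H(D) = 1.0148 bits

Ranking: B > A > C > D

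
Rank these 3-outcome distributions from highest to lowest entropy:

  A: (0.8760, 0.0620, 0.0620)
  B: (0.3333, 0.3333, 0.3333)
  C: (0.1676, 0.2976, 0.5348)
B > C > A

Key insight: Entropy is maximized by uniform distributions and minimized by concentrated distributions.

- Uniform distributions have maximum entropy log₂(3) = 1.5850 bits
- The more "peaked" or concentrated a distribution, the lower its entropy

Entropies:
  H(A) = 0.6648 bits
  H(B) = 1.5850 bits
  H(C) = 1.4352 bits

Ranking: B > C > A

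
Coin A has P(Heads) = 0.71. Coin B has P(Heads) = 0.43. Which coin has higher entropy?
B

For binary distributions, entropy is maximized at p=0.5 and decreases as p moves toward 0 or 1.

H(A) = H(0.71) = 0.8687 bits
H(B) = H(0.43) = 0.9858 bits

Distribution B (p=0.43) is closer to uniform (p=0.5), so it has higher entropy.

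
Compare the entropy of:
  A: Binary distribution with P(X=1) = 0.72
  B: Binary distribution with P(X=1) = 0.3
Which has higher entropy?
B

For binary distributions, entropy is maximized at p=0.5 and decreases as p moves toward 0 or 1.

H(A) = H(0.72) = 0.8555 bits
H(B) = H(0.3) = 0.8813 bits

Distribution B (p=0.3) is closer to uniform (p=0.5), so it has higher entropy.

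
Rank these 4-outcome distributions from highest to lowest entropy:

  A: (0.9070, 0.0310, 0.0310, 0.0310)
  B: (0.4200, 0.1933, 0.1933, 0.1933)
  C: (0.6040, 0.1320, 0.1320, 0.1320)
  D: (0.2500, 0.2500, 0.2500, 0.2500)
D > B > C > A

Key insight: Entropy is maximized by uniform distributions and minimized by concentrated distributions.

Entropies:
  H(A) = 0.5938 bits
  H(B) = 1.9007 bits
  H(C) = 1.5962 bits
  H(D) = 2.0000 bits

Ranking: D > B > C > A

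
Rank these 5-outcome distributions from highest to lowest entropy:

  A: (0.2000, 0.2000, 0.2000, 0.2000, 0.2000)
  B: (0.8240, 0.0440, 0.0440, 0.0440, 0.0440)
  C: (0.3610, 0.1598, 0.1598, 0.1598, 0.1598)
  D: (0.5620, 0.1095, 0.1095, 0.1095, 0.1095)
A > C > D > B

Key insight: Entropy is maximized by uniform distributions and minimized by concentrated distributions.

Entropies:
  H(A) = 2.3219 bits
  H(B) = 1.0232 bits
  H(C) = 2.2215 bits
  H(D) = 1.8649 bits

Ranking: A > C > D > B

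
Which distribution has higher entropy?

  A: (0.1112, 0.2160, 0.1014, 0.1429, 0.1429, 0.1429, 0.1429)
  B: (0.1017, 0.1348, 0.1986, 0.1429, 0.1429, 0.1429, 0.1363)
B

Both distributions are close to uniform, making this a harder comparison.

H(A) = 2.7689 bits
H(B) = 2.7833 bits

The distribution closer to uniform has higher entropy.
Answer: B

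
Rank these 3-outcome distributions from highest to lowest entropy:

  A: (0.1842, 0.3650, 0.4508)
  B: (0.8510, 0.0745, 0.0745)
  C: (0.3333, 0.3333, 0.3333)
C > A > B

Key insight: Entropy is maximized by uniform distributions and minimized by concentrated distributions.

- Uniform distributions have maximum entropy log₂(3) = 1.5850 bits
- The more "peaked" or concentrated a distribution, the lower its entropy

Entropies:
  H(A) = 1.4985 bits
  H(B) = 0.7563 bits
  H(C) = 1.5850 bits

Ranking: C > A > B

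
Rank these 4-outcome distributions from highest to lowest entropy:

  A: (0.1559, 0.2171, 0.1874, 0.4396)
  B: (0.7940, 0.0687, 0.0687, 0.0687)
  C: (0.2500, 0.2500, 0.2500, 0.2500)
C > A > B

Key insight: Entropy is maximized by uniform distributions and minimized by concentrated distributions.

- Uniform distributions have maximum entropy log₂(4) = 2.0000 bits
- The more "peaked" or concentrated a distribution, the lower its entropy

Entropies:
  H(A) = 1.8704 bits
  H(B) = 1.0603 bits
  H(C) = 2.0000 bits

Ranking: C > A > B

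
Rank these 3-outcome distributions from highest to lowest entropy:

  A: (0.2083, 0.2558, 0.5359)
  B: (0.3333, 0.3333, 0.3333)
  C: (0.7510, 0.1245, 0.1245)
B > A > C

Key insight: Entropy is maximized by uniform distributions and minimized by concentrated distributions.

- Uniform distributions have maximum entropy log₂(3) = 1.5850 bits
- The more "peaked" or concentrated a distribution, the lower its entropy

Entropies:
  H(A) = 1.4569 bits
  H(B) = 1.5850 bits
  H(C) = 1.0587 bits

Ranking: B > A > C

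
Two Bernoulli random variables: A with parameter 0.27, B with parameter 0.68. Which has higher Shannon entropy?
B

For binary distributions, entropy is maximized at p=0.5 and decreases as p moves toward 0 or 1.

H(A) = H(0.27) = 0.8415 bits
H(B) = H(0.68) = 0.9044 bits

Distribution B (p=0.68) is closer to uniform (p=0.5), so it has higher entropy.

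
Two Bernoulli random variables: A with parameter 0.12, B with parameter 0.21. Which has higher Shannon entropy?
B

For binary distributions, entropy is maximized at p=0.5 and decreases as p moves toward 0 or 1.

H(A) = H(0.12) = 0.5294 bits
H(B) = H(0.21) = 0.7415 bits

Distribution B (p=0.21) is closer to uniform (p=0.5), so it has higher entropy.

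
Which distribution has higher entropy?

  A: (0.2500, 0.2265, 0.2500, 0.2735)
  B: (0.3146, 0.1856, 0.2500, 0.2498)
A

Both distributions are close to uniform, making this a harder comparison.

H(A) = 1.9968 bits
H(B) = 1.9757 bits

The distribution closer to uniform has higher entropy.
Answer: A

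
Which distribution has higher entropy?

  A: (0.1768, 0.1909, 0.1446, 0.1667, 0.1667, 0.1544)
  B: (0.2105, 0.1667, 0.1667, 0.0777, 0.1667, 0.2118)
A

Both distributions are close to uniform, making this a harder comparison.

H(A) = 2.5792 bits
H(B) = 2.5264 bits

The distribution closer to uniform has higher entropy.
Answer: A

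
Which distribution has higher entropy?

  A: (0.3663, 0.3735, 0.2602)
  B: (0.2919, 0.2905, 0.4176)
A

Both distributions are close to uniform, making this a harder comparison.

H(A) = 1.5668 bits
H(B) = 1.5627 bits

The distribution closer to uniform has higher entropy.
Answer: A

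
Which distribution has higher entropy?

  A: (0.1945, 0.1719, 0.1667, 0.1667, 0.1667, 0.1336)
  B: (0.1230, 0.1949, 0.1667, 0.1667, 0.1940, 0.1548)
A

Both distributions are close to uniform, making this a harder comparison.

H(A) = 2.5766 bits
H(B) = 2.5689 bits

The distribution closer to uniform has higher entropy.
Answer: A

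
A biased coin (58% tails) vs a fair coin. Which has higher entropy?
Fair coin

The fair coin is uniform (p=0.5), maximizing binary entropy at 1 bit. The biased coin has H(0.58) ≈ 0.981 bits — its outcome is more predictable, so its entropy is lower.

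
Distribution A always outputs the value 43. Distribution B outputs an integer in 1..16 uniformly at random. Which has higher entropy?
B

A is deterministic, so H(A) = 0. B is uniform over 16 outcomes, so H(B) = log₂(16) = 4.000 bits. Any distribution with genuine randomness has higher entropy than a deterministic one.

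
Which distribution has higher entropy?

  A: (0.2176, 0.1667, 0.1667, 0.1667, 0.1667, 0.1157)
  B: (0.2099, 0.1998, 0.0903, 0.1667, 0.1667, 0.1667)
A

Both distributions are close to uniform, making this a harder comparison.

H(A) = 2.5621 bits
H(B) = 2.5427 bits

The distribution closer to uniform has higher entropy.
Answer: A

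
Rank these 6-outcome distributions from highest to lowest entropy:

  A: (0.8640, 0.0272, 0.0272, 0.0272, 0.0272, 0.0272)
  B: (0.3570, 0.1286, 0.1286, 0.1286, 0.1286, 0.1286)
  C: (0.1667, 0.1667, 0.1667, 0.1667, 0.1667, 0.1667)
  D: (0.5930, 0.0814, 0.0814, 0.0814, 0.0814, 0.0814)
C > B > D > A

Key insight: Entropy is maximized by uniform distributions and minimized by concentrated distributions.

Entropies:
  H(A) = 0.8894 bits
  H(B) = 2.4332 bits
  H(C) = 2.5850 bits
  H(D) = 1.9199 bits

Ranking: C > B > D > A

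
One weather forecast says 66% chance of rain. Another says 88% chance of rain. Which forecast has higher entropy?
66% forecast

Treat each forecast as a Bernoulli distribution. Binary entropy is maximized at p=0.5 and falls off symmetrically toward 0 or 1. The 66% forecast is closer to 50%, so it is more uncertain. H(66%) ≈ 0.925 bits, H(88%) ≈ 0.529 bits.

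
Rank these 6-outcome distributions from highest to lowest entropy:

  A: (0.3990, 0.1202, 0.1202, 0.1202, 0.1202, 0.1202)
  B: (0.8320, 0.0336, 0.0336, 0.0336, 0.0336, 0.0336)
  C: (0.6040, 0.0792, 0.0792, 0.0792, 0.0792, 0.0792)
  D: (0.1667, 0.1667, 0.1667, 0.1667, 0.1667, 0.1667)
D > A > C > B

Key insight: Entropy is maximized by uniform distributions and minimized by concentrated distributions.

Entropies:
  H(A) = 2.3658 bits
  H(B) = 1.0432 bits
  H(C) = 1.8880 bits
  H(D) = 2.5850 bits

Ranking: D > A > C > B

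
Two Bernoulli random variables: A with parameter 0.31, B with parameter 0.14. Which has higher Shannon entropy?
A

For binary distributions, entropy is maximized at p=0.5 and decreases as p moves toward 0 or 1.

H(A) = H(0.31) = 0.8932 bits
H(B) = H(0.14) = 0.5842 bits

Distribution A (p=0.31) is closer to uniform (p=0.5), so it has higher entropy.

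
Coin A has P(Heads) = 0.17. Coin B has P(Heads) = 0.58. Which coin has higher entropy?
B

For binary distributions, entropy is maximized at p=0.5 and decreases as p moves toward 0 or 1.

H(A) = H(0.17) = 0.6577 bits
H(B) = H(0.58) = 0.9815 bits

Distribution B (p=0.58) is closer to uniform (p=0.5), so it has higher entropy.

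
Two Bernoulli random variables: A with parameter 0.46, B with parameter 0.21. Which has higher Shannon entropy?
A

For binary distributions, entropy is maximized at p=0.5 and decreases as p moves toward 0 or 1.

H(A) = H(0.46) = 0.9954 bits
H(B) = H(0.21) = 0.7415 bits

Distribution A (p=0.46) is closer to uniform (p=0.5), so it has higher entropy.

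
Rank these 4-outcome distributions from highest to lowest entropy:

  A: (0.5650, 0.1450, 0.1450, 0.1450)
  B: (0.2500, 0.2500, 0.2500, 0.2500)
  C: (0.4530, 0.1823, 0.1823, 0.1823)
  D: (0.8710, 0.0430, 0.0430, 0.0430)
B > C > A > D

Key insight: Entropy is maximized by uniform distributions and minimized by concentrated distributions.

Entropies:
  H(A) = 1.6772 bits
  H(B) = 2.0000 bits
  H(C) = 1.8606 bits
  H(D) = 0.7591 bits

Ranking: B > C > A > D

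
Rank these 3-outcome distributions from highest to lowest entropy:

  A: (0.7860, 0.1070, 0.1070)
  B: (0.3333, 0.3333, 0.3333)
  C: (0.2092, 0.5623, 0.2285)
B > C > A

Key insight: Entropy is maximized by uniform distributions and minimized by concentrated distributions.

- Uniform distributions have maximum entropy log₂(3) = 1.5850 bits
- The more "peaked" or concentrated a distribution, the lower its entropy

Entropies:
  H(A) = 0.9631 bits
  H(B) = 1.5850 bits
  H(C) = 1.4258 bits

Ranking: B > C > A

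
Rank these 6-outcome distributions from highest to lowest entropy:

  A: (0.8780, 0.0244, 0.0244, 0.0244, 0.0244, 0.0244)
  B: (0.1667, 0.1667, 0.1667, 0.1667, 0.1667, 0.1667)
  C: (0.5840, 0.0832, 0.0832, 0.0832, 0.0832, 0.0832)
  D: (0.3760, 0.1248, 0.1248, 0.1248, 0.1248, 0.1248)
B > D > C > A

Key insight: Entropy is maximized by uniform distributions and minimized by concentrated distributions.

Entropies:
  H(A) = 0.8184 bits
  H(B) = 2.5850 bits
  H(C) = 1.9455 bits
  H(D) = 2.4041 bits

Ranking: B > D > C > A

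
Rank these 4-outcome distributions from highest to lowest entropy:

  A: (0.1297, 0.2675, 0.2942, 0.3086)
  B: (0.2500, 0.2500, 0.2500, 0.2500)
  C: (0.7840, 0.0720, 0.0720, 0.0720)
B > A > C

Key insight: Entropy is maximized by uniform distributions and minimized by concentrated distributions.

- Uniform distributions have maximum entropy log₂(4) = 2.0000 bits
- The more "peaked" or concentrated a distribution, the lower its entropy

Entropies:
  H(A) = 1.9338 bits
  H(B) = 2.0000 bits
  H(C) = 1.0951 bits

Ranking: B > A > C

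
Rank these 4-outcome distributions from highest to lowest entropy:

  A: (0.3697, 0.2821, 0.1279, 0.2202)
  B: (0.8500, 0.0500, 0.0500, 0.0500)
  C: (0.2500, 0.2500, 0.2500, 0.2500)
C > A > B

Key insight: Entropy is maximized by uniform distributions and minimized by concentrated distributions.

- Uniform distributions have maximum entropy log₂(4) = 2.0000 bits
- The more "peaked" or concentrated a distribution, the lower its entropy

Entropies:
  H(A) = 1.9060 bits
  H(B) = 0.8476 bits
  H(C) = 2.0000 bits

Ranking: C > A > B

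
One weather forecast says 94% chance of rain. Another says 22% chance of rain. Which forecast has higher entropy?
22% forecast

Treat each forecast as a Bernoulli distribution. Binary entropy is maximized at p=0.5 and falls off symmetrically toward 0 or 1. The 22% forecast is closer to 50%, so it is more uncertain. H(94%) ≈ 0.327 bits, H(22%) ≈ 0.760 bits.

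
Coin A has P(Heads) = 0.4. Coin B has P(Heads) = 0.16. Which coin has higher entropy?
A

For binary distributions, entropy is maximized at p=0.5 and decreases as p moves toward 0 or 1.

H(A) = H(0.4) = 0.9710 bits
H(B) = H(0.16) = 0.6343 bits

Distribution A (p=0.4) is closer to uniform (p=0.5), so it has higher entropy.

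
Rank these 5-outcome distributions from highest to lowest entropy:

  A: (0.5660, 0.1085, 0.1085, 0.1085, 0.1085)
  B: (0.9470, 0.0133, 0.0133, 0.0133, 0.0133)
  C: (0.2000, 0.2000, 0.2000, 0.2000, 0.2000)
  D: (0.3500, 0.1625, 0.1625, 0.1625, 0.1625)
C > D > A > B

Key insight: Entropy is maximized by uniform distributions and minimized by concentrated distributions.

Entropies:
  H(A) = 1.8554 bits
  H(B) = 0.4050 bits
  H(C) = 2.3219 bits
  H(D) = 2.2341 bits

Ranking: C > D > A > B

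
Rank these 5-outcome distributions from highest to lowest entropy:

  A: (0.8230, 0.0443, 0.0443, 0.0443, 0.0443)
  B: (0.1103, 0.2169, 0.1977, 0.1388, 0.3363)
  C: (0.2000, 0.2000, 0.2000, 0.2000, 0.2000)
C > B > A

Key insight: Entropy is maximized by uniform distributions and minimized by concentrated distributions.

- Uniform distributions have maximum entropy log₂(5) = 2.3219 bits
- The more "peaked" or concentrated a distribution, the lower its entropy

Entropies:
  H(A) = 1.0275 bits
  H(B) = 2.2156 bits
  H(C) = 2.3219 bits

Ranking: C > B > A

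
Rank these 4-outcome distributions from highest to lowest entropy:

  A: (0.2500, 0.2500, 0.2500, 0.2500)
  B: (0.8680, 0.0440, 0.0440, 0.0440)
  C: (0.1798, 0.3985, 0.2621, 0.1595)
A > C > B

Key insight: Entropy is maximized by uniform distributions and minimized by concentrated distributions.

- Uniform distributions have maximum entropy log₂(4) = 2.0000 bits
- The more "peaked" or concentrated a distribution, the lower its entropy

Entropies:
  H(A) = 2.0000 bits
  H(B) = 0.7721 bits
  H(C) = 1.9029 bits

Ranking: A > C > B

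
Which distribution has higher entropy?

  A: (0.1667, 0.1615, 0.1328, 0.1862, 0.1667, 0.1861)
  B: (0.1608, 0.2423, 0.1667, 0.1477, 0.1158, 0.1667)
A

Both distributions are close to uniform, making this a harder comparison.

H(A) = 2.5763 bits
H(B) = 2.5489 bits

The distribution closer to uniform has higher entropy.
Answer: A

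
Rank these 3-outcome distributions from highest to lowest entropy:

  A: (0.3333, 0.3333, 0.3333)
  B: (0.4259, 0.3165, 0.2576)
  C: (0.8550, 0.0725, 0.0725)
A > B > C

Key insight: Entropy is maximized by uniform distributions and minimized by concentrated distributions.

- Uniform distributions have maximum entropy log₂(3) = 1.5850 bits
- The more "peaked" or concentrated a distribution, the lower its entropy

Entropies:
  H(A) = 1.5850 bits
  H(B) = 1.5538 bits
  H(C) = 0.7422 bits

Ranking: A > B > C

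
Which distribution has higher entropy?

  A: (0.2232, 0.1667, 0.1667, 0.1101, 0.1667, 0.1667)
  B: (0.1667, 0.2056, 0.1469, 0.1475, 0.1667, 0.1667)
B

Both distributions are close to uniform, making this a harder comparison.

H(A) = 2.5567 bits
H(B) = 2.5754 bits

The distribution closer to uniform has higher entropy.
Answer: B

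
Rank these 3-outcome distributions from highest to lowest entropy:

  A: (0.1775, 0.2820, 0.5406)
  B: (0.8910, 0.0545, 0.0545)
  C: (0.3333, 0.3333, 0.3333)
C > A > B

Key insight: Entropy is maximized by uniform distributions and minimized by concentrated distributions.

- Uniform distributions have maximum entropy log₂(3) = 1.5850 bits
- The more "peaked" or concentrated a distribution, the lower its entropy

Entropies:
  H(A) = 1.4374 bits
  H(B) = 0.6059 bits
  H(C) = 1.5850 bits

Ranking: C > A > B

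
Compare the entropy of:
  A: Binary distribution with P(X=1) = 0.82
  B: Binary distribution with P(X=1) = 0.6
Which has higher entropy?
B

For binary distributions, entropy is maximized at p=0.5 and decreases as p moves toward 0 or 1.

H(A) = H(0.82) = 0.6801 bits
H(B) = H(0.6) = 0.9710 bits

Distribution B (p=0.6) is closer to uniform (p=0.5), so it has higher entropy.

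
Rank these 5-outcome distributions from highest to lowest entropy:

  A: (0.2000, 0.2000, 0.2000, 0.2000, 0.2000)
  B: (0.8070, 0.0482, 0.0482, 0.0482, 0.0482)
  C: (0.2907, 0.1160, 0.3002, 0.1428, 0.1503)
A > C > B

Key insight: Entropy is maximized by uniform distributions and minimized by concentrated distributions.

- Uniform distributions have maximum entropy log₂(5) = 2.3219 bits
- The more "peaked" or concentrated a distribution, the lower its entropy

Entropies:
  H(A) = 2.3219 bits
  H(B) = 1.0937 bits
  H(C) = 2.2117 bits

Ranking: A > C > B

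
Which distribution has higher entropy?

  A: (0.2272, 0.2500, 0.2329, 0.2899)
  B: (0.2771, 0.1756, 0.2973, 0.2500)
A

Both distributions are close to uniform, making this a harder comparison.

H(A) = 1.9932 bits
H(B) = 1.9740 bits

The distribution closer to uniform has higher entropy.
Answer: A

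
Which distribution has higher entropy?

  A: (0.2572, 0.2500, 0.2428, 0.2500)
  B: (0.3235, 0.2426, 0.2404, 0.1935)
A

Both distributions are close to uniform, making this a harder comparison.

H(A) = 1.9997 bits
H(B) = 1.9753 bits

The distribution closer to uniform has higher entropy.
Answer: A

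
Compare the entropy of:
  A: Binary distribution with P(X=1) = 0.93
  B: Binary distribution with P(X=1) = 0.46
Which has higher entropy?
B

For binary distributions, entropy is maximized at p=0.5 and decreases as p moves toward 0 or 1.

H(A) = H(0.93) = 0.3659 bits
H(B) = H(0.46) = 0.9954 bits

Distribution B (p=0.46) is closer to uniform (p=0.5), so it has higher entropy.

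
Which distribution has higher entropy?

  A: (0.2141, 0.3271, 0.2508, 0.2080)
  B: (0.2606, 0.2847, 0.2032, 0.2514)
B

Both distributions are close to uniform, making this a harder comparison.

H(A) = 1.9751 bits
H(B) = 1.9896 bits

The distribution closer to uniform has higher entropy.
Answer: B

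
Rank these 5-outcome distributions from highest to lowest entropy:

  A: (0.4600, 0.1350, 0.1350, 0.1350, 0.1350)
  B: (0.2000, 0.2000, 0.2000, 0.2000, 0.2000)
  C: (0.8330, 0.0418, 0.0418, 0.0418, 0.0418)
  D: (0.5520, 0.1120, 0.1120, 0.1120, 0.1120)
B > A > D > C

Key insight: Entropy is maximized by uniform distributions and minimized by concentrated distributions.

Entropies:
  H(A) = 2.0754 bits
  H(B) = 2.3219 bits
  H(C) = 0.9848 bits
  H(D) = 1.8882 bits

Ranking: B > A > D > C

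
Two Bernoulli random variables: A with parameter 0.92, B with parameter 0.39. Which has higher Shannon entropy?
B

For binary distributions, entropy is maximized at p=0.5 and decreases as p moves toward 0 or 1.

H(A) = H(0.92) = 0.4022 bits
H(B) = H(0.39) = 0.9648 bits

Distribution B (p=0.39) is closer to uniform (p=0.5), so it has higher entropy.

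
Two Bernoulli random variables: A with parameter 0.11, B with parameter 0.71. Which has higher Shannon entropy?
B

For binary distributions, entropy is maximized at p=0.5 and decreases as p moves toward 0 or 1.

H(A) = H(0.11) = 0.4999 bits
H(B) = H(0.71) = 0.8687 bits

Distribution B (p=0.71) is closer to uniform (p=0.5), so it has higher entropy.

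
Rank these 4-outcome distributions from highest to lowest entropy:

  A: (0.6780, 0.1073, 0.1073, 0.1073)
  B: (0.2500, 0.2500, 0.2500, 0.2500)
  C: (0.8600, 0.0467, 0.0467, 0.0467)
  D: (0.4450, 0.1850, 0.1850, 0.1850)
B > D > A > C

Key insight: Entropy is maximized by uniform distributions and minimized by concentrated distributions.

Entropies:
  H(A) = 1.4169 bits
  H(B) = 2.0000 bits
  H(C) = 0.8061 bits
  H(D) = 1.8709 bits

Ranking: B > D > A > C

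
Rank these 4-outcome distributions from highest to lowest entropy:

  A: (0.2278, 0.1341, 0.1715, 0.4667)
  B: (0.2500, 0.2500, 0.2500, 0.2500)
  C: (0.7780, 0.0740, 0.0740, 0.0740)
B > A > C

Key insight: Entropy is maximized by uniform distributions and minimized by concentrated distributions.

- Uniform distributions have maximum entropy log₂(4) = 2.0000 bits
- The more "peaked" or concentrated a distribution, the lower its entropy

Entropies:
  H(A) = 1.8242 bits
  H(B) = 2.0000 bits
  H(C) = 1.1157 bits

Ranking: B > A > C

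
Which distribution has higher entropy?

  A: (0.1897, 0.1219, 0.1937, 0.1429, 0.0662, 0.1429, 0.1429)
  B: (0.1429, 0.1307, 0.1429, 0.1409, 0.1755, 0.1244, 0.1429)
B

Both distributions are close to uniform, making this a harder comparison.

H(A) = 2.7462 bits
H(B) = 2.7997 bits

The distribution closer to uniform has higher entropy.
Answer: B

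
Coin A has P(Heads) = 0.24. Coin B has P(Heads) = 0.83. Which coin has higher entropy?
A

For binary distributions, entropy is maximized at p=0.5 and decreases as p moves toward 0 or 1.

H(A) = H(0.24) = 0.7950 bits
H(B) = H(0.83) = 0.6577 bits

Distribution A (p=0.24) is closer to uniform (p=0.5), so it has higher entropy.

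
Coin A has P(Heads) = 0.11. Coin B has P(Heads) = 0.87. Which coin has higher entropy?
B

For binary distributions, entropy is maximized at p=0.5 and decreases as p moves toward 0 or 1.

H(A) = H(0.11) = 0.4999 bits
H(B) = H(0.87) = 0.5574 bits

Distribution B (p=0.87) is closer to uniform (p=0.5), so it has higher entropy.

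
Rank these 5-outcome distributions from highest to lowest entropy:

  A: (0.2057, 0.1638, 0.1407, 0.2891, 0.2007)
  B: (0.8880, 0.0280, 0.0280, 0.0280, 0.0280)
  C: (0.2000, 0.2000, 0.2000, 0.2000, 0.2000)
C > A > B

Key insight: Entropy is maximized by uniform distributions and minimized by concentrated distributions.

- Uniform distributions have maximum entropy log₂(5) = 2.3219 bits
- The more "peaked" or concentrated a distribution, the lower its entropy

Entropies:
  H(A) = 2.2775 bits
  H(B) = 0.7299 bits
  H(C) = 2.3219 bits

Ranking: C > A > B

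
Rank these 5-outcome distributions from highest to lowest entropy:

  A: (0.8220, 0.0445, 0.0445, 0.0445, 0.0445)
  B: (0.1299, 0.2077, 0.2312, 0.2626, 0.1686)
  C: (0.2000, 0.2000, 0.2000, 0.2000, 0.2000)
C > B > A

Key insight: Entropy is maximized by uniform distributions and minimized by concentrated distributions.

- Uniform distributions have maximum entropy log₂(5) = 2.3219 bits
- The more "peaked" or concentrated a distribution, the lower its entropy

Entropies:
  H(A) = 1.0317 bits
  H(B) = 2.2815 bits
  H(C) = 2.3219 bits

Ranking: C > B > A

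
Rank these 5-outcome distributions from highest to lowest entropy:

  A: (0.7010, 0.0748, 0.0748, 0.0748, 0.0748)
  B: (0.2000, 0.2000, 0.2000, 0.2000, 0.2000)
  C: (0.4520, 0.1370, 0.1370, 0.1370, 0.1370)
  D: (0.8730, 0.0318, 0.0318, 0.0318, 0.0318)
B > C > A > D

Key insight: Entropy is maximized by uniform distributions and minimized by concentrated distributions.

Entropies:
  H(A) = 1.4781 bits
  H(B) = 2.3219 bits
  H(C) = 2.0893 bits
  H(D) = 0.8032 bits

Ranking: B > C > A > D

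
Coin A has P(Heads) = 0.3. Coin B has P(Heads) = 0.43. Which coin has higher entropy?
B

For binary distributions, entropy is maximized at p=0.5 and decreases as p moves toward 0 or 1.

H(A) = H(0.3) = 0.8813 bits
H(B) = H(0.43) = 0.9858 bits

Distribution B (p=0.43) is closer to uniform (p=0.5), so it has higher entropy.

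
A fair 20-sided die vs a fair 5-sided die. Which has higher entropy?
20-sided die

Both are uniform distributions; for uniform over n outcomes, H = log₂(n). H(20-sided) = log₂(20) = 4.322 bits and H(5-sided) = log₂(5) = 2.322 bits. More outcomes in a uniform distribution means higher entropy.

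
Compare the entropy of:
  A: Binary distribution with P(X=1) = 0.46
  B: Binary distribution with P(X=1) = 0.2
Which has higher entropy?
A

For binary distributions, entropy is maximized at p=0.5 and decreases as p moves toward 0 or 1.

H(A) = H(0.46) = 0.9954 bits
H(B) = H(0.2) = 0.7219 bits

Distribution A (p=0.46) is closer to uniform (p=0.5), so it has higher entropy.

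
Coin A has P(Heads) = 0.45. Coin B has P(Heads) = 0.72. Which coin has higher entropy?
A

For binary distributions, entropy is maximized at p=0.5 and decreases as p moves toward 0 or 1.

H(A) = H(0.45) = 0.9928 bits
H(B) = H(0.72) = 0.8555 bits

Distribution A (p=0.45) is closer to uniform (p=0.5), so it has higher entropy.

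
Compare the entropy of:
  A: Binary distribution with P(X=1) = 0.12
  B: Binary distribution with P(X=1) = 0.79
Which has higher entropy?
B

For binary distributions, entropy is maximized at p=0.5 and decreases as p moves toward 0 or 1.

H(A) = H(0.12) = 0.5294 bits
H(B) = H(0.79) = 0.7415 bits

Distribution B (p=0.79) is closer to uniform (p=0.5), so it has higher entropy.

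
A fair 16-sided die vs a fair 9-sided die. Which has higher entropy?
16-sided die

Both are uniform distributions; for uniform over n outcomes, H = log₂(n). H(16-sided) = log₂(16) = 4.000 bits and H(9-sided) = log₂(9) = 3.170 bits. More outcomes in a uniform distribution means higher entropy.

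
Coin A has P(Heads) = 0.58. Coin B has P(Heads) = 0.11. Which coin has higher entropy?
A

For binary distributions, entropy is maximized at p=0.5 and decreases as p moves toward 0 or 1.

H(A) = H(0.58) = 0.9815 bits
H(B) = H(0.11) = 0.4999 bits

Distribution A (p=0.58) is closer to uniform (p=0.5), so it has higher entropy.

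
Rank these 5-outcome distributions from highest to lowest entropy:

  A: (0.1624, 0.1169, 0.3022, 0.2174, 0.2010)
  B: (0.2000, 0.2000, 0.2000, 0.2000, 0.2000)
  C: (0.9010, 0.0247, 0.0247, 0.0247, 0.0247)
B > A > C

Key insight: Entropy is maximized by uniform distributions and minimized by concentrated distributions.

- Uniform distributions have maximum entropy log₂(5) = 2.3219 bits
- The more "peaked" or concentrated a distribution, the lower its entropy

Entropies:
  H(A) = 2.2536 bits
  H(B) = 2.3219 bits
  H(C) = 0.6638 bits

Ranking: B > A > C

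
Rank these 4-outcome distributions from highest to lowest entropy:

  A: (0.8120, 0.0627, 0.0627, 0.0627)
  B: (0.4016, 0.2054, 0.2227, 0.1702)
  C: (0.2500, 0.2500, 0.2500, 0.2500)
C > B > A

Key insight: Entropy is maximized by uniform distributions and minimized by concentrated distributions.

- Uniform distributions have maximum entropy log₂(4) = 2.0000 bits
- The more "peaked" or concentrated a distribution, the lower its entropy

Entropies:
  H(A) = 0.9952 bits
  H(B) = 1.9150 bits
  H(C) = 2.0000 bits

Ranking: C > B > A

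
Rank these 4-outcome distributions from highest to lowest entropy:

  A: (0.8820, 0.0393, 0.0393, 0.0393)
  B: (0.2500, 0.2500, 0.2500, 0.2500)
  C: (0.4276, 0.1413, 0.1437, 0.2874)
B > C > A

Key insight: Entropy is maximized by uniform distributions and minimized by concentrated distributions.

- Uniform distributions have maximum entropy log₂(4) = 2.0000 bits
- The more "peaked" or concentrated a distribution, the lower its entropy

Entropies:
  H(A) = 0.7106 bits
  H(B) = 2.0000 bits
  H(C) = 1.8422 bits

Ranking: B > C > A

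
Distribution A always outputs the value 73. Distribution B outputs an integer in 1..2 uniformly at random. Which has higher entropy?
B

A is deterministic, so H(A) = 0. B is uniform over 2 outcomes, so H(B) = log₂(2) = 1.000 bits. Any distribution with genuine randomness has higher entropy than a deterministic one.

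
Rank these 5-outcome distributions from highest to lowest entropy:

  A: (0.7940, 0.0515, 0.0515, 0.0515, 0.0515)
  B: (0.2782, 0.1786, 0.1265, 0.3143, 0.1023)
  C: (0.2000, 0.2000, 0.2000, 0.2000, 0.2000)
C > B > A

Key insight: Entropy is maximized by uniform distributions and minimized by concentrated distributions.

- Uniform distributions have maximum entropy log₂(5) = 2.3219 bits
- The more "peaked" or concentrated a distribution, the lower its entropy

Entropies:
  H(A) = 1.1458 bits
  H(B) = 2.1961 bits
  H(C) = 2.3219 bits

Ranking: C > B > A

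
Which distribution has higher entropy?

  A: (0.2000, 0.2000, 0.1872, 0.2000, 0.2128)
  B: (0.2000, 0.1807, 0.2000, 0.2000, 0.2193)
A

Both distributions are close to uniform, making this a harder comparison.

H(A) = 2.3207 bits
H(B) = 2.3192 bits

The distribution closer to uniform has higher entropy.
Answer: A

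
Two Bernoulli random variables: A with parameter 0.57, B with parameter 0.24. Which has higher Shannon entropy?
A

For binary distributions, entropy is maximized at p=0.5 and decreases as p moves toward 0 or 1.

H(A) = H(0.57) = 0.9858 bits
H(B) = H(0.24) = 0.7950 bits

Distribution A (p=0.57) is closer to uniform (p=0.5), so it has higher entropy.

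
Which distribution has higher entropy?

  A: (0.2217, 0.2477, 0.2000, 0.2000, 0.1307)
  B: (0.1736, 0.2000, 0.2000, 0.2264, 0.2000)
B

Both distributions are close to uniform, making this a harder comparison.

H(A) = 2.2929 bits
H(B) = 2.3169 bits

The distribution closer to uniform has higher entropy.
Answer: B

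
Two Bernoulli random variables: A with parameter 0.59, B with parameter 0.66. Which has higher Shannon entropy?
A

For binary distributions, entropy is maximized at p=0.5 and decreases as p moves toward 0 or 1.

H(A) = H(0.59) = 0.9765 bits
H(B) = H(0.66) = 0.9248 bits

Distribution A (p=0.59) is closer to uniform (p=0.5), so it has higher entropy.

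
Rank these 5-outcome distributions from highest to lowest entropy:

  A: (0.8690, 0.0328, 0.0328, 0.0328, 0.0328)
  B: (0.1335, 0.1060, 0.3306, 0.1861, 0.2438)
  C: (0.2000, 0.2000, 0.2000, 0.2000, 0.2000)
C > B > A

Key insight: Entropy is maximized by uniform distributions and minimized by concentrated distributions.

- Uniform distributions have maximum entropy log₂(5) = 2.3219 bits
- The more "peaked" or concentrated a distribution, the lower its entropy

Entropies:
  H(A) = 0.8222 bits
  H(B) = 2.2069 bits
  H(C) = 2.3219 bits

Ranking: C > B > A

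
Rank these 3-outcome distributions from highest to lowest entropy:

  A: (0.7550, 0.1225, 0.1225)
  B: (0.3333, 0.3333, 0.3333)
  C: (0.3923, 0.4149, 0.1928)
B > C > A

Key insight: Entropy is maximized by uniform distributions and minimized by concentrated distributions.

- Uniform distributions have maximum entropy log₂(3) = 1.5850 bits
- The more "peaked" or concentrated a distribution, the lower its entropy

Entropies:
  H(A) = 1.0483 bits
  H(B) = 1.5850 bits
  H(C) = 1.5140 bits

Ranking: B > C > A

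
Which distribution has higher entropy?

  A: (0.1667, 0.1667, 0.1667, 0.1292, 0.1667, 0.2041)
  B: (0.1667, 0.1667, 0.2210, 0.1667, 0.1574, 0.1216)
A

Both distributions are close to uniform, making this a harder comparison.

H(A) = 2.5727 bits
H(B) = 2.5633 bits

The distribution closer to uniform has higher entropy.
Answer: A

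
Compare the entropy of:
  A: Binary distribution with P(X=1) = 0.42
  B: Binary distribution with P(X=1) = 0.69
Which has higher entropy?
A

For binary distributions, entropy is maximized at p=0.5 and decreases as p moves toward 0 or 1.

H(A) = H(0.42) = 0.9815 bits
H(B) = H(0.69) = 0.8932 bits

Distribution A (p=0.42) is closer to uniform (p=0.5), so it has higher entropy.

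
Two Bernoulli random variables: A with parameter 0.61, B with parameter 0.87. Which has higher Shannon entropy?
A

For binary distributions, entropy is maximized at p=0.5 and decreases as p moves toward 0 or 1.

H(A) = H(0.61) = 0.9648 bits
H(B) = H(0.87) = 0.5574 bits

Distribution A (p=0.61) is closer to uniform (p=0.5), so it has higher entropy.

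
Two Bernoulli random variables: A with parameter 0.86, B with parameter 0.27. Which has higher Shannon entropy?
B

For binary distributions, entropy is maximized at p=0.5 and decreases as p moves toward 0 or 1.

H(A) = H(0.86) = 0.5842 bits
H(B) = H(0.27) = 0.8415 bits

Distribution B (p=0.27) is closer to uniform (p=0.5), so it has higher entropy.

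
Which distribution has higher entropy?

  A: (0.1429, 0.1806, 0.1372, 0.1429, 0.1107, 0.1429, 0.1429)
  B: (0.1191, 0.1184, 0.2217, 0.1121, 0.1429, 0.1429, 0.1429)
A

Both distributions are close to uniform, making this a harder comparison.

H(A) = 2.7949 bits
H(B) = 2.7691 bits

The distribution closer to uniform has higher entropy.
Answer: A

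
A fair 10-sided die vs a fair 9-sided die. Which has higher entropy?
10-sided die

Both are uniform distributions; for uniform over n outcomes, H = log₂(n). H(10-sided) = log₂(10) = 3.322 bits and H(9-sided) = log₂(9) = 3.170 bits. More outcomes in a uniform distribution means higher entropy.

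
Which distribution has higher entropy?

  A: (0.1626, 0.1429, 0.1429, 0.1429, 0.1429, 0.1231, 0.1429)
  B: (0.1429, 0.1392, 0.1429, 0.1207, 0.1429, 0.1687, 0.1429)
A

Both distributions are close to uniform, making this a harder comparison.

H(A) = 2.8034 bits
H(B) = 2.8015 bits

The distribution closer to uniform has higher entropy.
Answer: A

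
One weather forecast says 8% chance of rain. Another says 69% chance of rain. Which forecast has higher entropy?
69% forecast

Treat each forecast as a Bernoulli distribution. Binary entropy is maximized at p=0.5 and falls off symmetrically toward 0 or 1. The 69% forecast is closer to 50%, so it is more uncertain. H(8%) ≈ 0.402 bits, H(69%) ≈ 0.893 bits.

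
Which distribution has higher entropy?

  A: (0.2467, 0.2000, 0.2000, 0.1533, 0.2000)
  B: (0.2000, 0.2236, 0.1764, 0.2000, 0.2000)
B

Both distributions are close to uniform, making this a harder comparison.

H(A) = 2.3060 bits
H(B) = 2.3179 bits

The distribution closer to uniform has higher entropy.
Answer: B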